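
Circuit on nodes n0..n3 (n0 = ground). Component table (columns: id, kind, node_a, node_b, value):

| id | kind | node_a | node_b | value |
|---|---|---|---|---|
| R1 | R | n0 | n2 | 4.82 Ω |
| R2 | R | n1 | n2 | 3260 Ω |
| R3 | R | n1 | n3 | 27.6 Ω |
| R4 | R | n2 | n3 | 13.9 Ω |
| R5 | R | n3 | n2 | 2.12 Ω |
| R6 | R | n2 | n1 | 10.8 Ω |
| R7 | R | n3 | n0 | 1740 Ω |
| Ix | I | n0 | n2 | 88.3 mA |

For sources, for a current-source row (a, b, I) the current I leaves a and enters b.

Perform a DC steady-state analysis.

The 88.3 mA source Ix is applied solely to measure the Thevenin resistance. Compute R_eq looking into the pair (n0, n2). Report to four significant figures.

R_eq = 4.807 Ω

MNA unknowns: 3 node voltages V₁..V_3
R1: Y=0.2075 on G[0,2]
R2: Y=0.0003067 on G[1,2]
R3: Y=0.03623 on G[1,3]
R4: Y=0.07194 on G[2,3]
R5: Y=0.4717 on G[3,2]
R6: Y=0.09259 on G[2,1]
R7: Y=0.0005747 on G[3,0]
Ix: z[0]−=0.0883, z[2]+=0.0883
solve → V1=0.4243, V2=0.4244, V3=0.4240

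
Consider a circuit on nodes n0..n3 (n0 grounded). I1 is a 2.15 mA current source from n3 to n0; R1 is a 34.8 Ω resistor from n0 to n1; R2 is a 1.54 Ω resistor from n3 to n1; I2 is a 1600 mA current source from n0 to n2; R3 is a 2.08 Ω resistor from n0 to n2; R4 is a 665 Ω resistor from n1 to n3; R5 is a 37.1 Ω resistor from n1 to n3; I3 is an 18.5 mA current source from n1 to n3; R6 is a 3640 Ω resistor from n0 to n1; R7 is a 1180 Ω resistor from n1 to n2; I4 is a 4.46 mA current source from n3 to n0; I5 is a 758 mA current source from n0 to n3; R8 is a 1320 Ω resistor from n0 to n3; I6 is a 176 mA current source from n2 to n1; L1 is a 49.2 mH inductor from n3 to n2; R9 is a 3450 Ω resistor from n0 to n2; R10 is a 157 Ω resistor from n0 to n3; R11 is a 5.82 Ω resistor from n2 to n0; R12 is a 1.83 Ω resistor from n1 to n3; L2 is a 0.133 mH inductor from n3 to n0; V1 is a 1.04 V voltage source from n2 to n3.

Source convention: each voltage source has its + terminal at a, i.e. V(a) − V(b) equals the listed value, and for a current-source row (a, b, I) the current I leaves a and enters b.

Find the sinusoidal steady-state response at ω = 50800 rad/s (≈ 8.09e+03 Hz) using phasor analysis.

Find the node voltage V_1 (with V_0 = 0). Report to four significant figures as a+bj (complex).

2.390+0.4867j V

Apply KCL at each of the 3 non-ground nodes and solve the resulting linear system.
Node n1: branches {R1, R2, R4, R5, I3, R6, R7, I6, R12} → V_1 = 2.390+0.4867j
Node n2: branches {I2, R3, R7, I6, L1, R9, R11, V1} → V_2 = 3.357+0.4982j
Node n3: branches {I1, R2, R4, R5, I3, I4, I5, R8, L1, R10, R12, L2, V1} → V_3 = 2.317+0.4982j
Source currents: i(V1)=-0.7686-0.3249j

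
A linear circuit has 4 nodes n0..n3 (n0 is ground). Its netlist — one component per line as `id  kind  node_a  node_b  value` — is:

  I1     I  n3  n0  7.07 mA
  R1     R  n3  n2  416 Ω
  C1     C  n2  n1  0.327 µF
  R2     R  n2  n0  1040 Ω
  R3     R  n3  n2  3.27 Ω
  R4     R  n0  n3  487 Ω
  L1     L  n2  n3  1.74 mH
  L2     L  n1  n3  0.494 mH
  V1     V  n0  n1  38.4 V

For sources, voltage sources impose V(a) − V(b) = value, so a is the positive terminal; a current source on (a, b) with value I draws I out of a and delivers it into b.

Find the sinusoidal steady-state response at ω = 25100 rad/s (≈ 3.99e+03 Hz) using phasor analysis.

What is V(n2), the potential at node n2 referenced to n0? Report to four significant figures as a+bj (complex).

-38.16+1.496j V

Element admittances at ω=25100 rad/s:
  I1: injects 0.00707 A into n0 (from n3)
  Y(R1) = 0.002404+0.000j S between n3,n2
  Y(C1) = 0.000+0.008208j S between n2,n1
  Y(R2) = 0.0009615+0.000j S between n2,n0
  Y(R3) = 0.3058+0.000j S between n3,n2
  Y(R4) = 0.002053+0.000j S between n0,n3
  Y(L1) = 0.000-0.02290j S between n2,n3
  Y(L2) = 0.000-0.08065j S between n1,n3
  V1: constraint V(n0)−V(n1) = 38.4
Assemble and solve the 4×4 MNA system:
  V(n1)=-38.40+0.000j  V(n2)=-38.16+1.496j  V(n3)=-38.32+1.495j
  i(V1)=-0.1083+0.004509j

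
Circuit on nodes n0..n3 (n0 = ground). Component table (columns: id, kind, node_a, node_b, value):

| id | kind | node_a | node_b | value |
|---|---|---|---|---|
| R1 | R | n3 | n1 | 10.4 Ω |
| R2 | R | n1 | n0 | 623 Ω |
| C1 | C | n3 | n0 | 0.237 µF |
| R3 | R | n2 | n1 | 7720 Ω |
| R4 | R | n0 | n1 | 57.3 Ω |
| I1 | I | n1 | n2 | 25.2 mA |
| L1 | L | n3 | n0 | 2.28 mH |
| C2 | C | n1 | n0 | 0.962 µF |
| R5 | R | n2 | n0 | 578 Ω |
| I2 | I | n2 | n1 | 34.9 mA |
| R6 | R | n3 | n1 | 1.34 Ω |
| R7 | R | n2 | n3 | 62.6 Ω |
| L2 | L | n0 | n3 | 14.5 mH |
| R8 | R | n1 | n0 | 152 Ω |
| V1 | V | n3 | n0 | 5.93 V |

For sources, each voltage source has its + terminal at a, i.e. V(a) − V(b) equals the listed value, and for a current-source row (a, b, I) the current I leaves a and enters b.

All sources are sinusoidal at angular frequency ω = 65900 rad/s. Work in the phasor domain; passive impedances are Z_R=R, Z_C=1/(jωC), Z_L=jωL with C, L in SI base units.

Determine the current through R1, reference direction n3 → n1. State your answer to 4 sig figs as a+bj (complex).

MNA unknowns: 3 node voltages V₁..V_3 plus 1 source current (V1)
R1: Y=0.09615+0.000j on G[3,1]
R2: Y=0.001605+0.000j on G[1,0]
C1: Y=0.000+0.01562j on G[3,0]
R3: Y=0.0001295+0.000j on G[2,1]
R4: Y=0.01745+0.000j on G[0,1]
I1: z[1]−=0.0252, z[2]+=0.0252
L1: Y=0.000-0.006655j on G[3,0]
C2: Y=0.000+0.06340j on G[1,0]
R5: Y=0.001730+0.000j on G[2,0]
I2: z[2]−=0.0349, z[1]+=0.0349
R6: Y=0.7463+0.000j on G[3,1]
R7: Y=0.01597+0.000j on G[2,3]
L2: Y=0.000-0.001047j on G[0,3]
R8: Y=0.006579+0.000j on G[1,0]
V1: row V3−V0=5.93, i_V1 at 3,0
solve → V1=5.735-0.4188j, V2=4.809-0.003042j, V3=5.930+0.000j
aux → i_V1=-0.1819-0.3998j

0.01872+0.04027j A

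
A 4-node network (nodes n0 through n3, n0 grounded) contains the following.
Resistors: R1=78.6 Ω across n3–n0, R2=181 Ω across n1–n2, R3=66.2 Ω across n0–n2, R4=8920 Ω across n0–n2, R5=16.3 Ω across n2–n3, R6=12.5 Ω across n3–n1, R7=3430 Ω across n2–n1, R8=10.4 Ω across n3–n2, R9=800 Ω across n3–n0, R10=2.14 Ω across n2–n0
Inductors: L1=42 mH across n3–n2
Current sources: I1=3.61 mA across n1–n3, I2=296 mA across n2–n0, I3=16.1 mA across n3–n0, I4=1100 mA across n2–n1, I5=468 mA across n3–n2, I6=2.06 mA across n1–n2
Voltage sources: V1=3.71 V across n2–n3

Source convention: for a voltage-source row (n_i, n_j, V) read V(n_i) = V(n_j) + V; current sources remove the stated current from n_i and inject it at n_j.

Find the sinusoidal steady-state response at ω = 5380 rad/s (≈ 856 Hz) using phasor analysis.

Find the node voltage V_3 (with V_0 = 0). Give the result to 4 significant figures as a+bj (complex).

-4.234+0.000j V

MNA unknowns: 3 node voltages V₁..V_3 plus 1 source current (V1)
R1: Y=0.01272+0.000j on G[3,0]
L1: Y=0.000-0.004426j on G[3,2]
R2: Y=0.005525+0.000j on G[1,2]
R3: Y=0.01511+0.000j on G[0,2]
I1: z[1]−=0.00361, z[3]+=0.00361
I2: z[2]−=0.296, z[0]+=0.296
R4: Y=0.0001121+0.000j on G[0,2]
I3: z[3]−=0.0161, z[0]+=0.0161
I4: z[2]−=1.1, z[1]+=1.1
I5: z[3]−=0.468, z[2]+=0.468
R5: Y=0.06135+0.000j on G[2,3]
R6: Y=0.08000+0.000j on G[3,1]
R7: Y=0.0002915+0.000j on G[2,1]
R8: Y=0.09615+0.000j on G[3,2]
I6: z[1]−=0.00206, z[2]+=0.00206
R9: Y=0.001250+0.000j on G[3,0]
R10: Y=0.4673+0.000j on G[2,0]
V1: row V2−V3=3.71, i_V1 at 2,3
solve → V1=8.769+0.000j, V2=-0.5242+0.000j, V3=-4.234+0.000j
aux → i_V1=-1.203+0.01642j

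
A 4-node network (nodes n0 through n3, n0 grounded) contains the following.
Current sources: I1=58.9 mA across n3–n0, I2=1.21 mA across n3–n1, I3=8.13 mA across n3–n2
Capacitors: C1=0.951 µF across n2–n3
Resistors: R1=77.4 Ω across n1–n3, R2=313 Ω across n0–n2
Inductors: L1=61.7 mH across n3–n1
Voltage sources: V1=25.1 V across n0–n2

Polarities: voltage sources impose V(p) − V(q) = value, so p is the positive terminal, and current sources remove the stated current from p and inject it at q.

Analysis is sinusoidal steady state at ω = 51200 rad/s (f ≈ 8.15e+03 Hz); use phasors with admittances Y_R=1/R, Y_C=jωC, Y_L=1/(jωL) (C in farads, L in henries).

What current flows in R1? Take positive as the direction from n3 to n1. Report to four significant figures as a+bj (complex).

-0.001209-2.963e-05j A

Element admittances at ω=51200 rad/s:
  I1: injects 0.0589 A into n0 (from n3)
  I2: injects 0.00121 A into n1 (from n3)
  Y(C1) = 0.000+0.04869j S between n2,n3
  I3: injects 0.00813 A into n2 (from n3)
  Y(R1) = 0.01292+0.000j S between n1,n3
  Y(L1) = 0.000-0.0003166j S between n3,n1
  Y(R2) = 0.003195+0.000j S between n0,n2
  V1: constraint V(n0)−V(n2) = 25.1
Assemble and solve the 4×4 MNA system:
  V(n1)=-25.01+1.379j  V(n2)=-25.10+0.000j  V(n3)=-25.10+1.377j
  i(V1)=-0.02129+0.000j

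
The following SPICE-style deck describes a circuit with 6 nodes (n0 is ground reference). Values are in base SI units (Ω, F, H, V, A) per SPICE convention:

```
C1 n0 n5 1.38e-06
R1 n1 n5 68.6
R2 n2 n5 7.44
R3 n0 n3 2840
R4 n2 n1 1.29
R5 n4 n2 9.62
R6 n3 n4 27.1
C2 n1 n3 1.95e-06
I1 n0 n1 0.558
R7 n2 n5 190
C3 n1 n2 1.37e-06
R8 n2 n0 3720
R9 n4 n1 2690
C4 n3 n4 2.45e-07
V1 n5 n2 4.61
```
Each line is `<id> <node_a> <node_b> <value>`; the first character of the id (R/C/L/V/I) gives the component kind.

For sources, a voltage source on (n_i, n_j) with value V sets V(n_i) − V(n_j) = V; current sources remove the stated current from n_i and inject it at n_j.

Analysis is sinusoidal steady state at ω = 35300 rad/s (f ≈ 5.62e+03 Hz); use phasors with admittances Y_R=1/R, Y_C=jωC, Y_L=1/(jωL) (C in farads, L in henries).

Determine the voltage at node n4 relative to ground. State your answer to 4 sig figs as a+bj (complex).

-4.287-11.42j V

MNA unknowns: 5 node voltages V₁..V_5 plus 1 source current (V1)
C1: Y=0.000+0.04871j on G[0,5]
R1: Y=0.01458+0.000j on G[1,5]
R2: Y=0.1344+0.000j on G[2,5]
R3: Y=0.0003521+0.000j on G[0,3]
R4: Y=0.7752+0.000j on G[2,1]
R5: Y=0.1040+0.000j on G[4,2]
R6: Y=0.03690+0.000j on G[3,4]
C2: Y=0.000+0.06883j on G[1,3]
I1: z[0]−=0.558, z[1]+=0.558
R7: Y=0.005263+0.000j on G[2,5]
C3: Y=0.000+0.04836j on G[1,2]
R8: Y=0.0002688+0.000j on G[2,0]
R9: Y=0.0003717+0.000j on G[4,1]
C4: Y=0.000+0.008648j on G[3,4]
V1: row V5−V2=4.61, i_V1 at 5,2
solve → V1=-3.698-11.56j, V2=-4.465-11.51j, V3=-3.765-11.31j, V4=-4.287-11.42j, V5=0.1453-11.51j
aux → i_V1=-1.260-0.007845j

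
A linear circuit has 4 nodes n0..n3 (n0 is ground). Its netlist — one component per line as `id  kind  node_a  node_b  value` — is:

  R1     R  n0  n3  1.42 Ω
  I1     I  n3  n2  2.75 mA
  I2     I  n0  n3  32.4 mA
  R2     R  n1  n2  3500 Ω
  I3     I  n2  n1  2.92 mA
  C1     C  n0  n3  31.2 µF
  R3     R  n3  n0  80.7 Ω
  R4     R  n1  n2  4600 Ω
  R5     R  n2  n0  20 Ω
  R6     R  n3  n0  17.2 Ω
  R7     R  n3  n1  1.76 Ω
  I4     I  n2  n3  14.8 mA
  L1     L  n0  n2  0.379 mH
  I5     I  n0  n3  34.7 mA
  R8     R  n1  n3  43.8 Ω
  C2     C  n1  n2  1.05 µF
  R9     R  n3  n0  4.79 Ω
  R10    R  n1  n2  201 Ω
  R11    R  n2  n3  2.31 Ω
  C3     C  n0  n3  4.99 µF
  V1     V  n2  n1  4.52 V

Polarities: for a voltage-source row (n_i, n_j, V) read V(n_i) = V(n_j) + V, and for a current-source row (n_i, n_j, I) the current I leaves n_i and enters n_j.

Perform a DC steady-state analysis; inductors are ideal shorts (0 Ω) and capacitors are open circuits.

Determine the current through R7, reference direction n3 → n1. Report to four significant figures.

1.834 A

Apply KCL at each of the 3 non-ground nodes and solve the resulting linear system.
Node n1: branches {R2, I3, R4, R7, R8, C2, R10, V1} → V_1 = -4.520
Node n2: branches {I1, R2, I3, R4, R5, I4, L1, C2, R10, R11, V1} → V_2 = 0.000
Node n3: branches {R1, I1, I2, C1, R3, R6, R7, I4, I5, R8, R9, R11, C3} → V_3 = -1.291
Source currents: i(L1)=-1.337, i(V1)=-1.936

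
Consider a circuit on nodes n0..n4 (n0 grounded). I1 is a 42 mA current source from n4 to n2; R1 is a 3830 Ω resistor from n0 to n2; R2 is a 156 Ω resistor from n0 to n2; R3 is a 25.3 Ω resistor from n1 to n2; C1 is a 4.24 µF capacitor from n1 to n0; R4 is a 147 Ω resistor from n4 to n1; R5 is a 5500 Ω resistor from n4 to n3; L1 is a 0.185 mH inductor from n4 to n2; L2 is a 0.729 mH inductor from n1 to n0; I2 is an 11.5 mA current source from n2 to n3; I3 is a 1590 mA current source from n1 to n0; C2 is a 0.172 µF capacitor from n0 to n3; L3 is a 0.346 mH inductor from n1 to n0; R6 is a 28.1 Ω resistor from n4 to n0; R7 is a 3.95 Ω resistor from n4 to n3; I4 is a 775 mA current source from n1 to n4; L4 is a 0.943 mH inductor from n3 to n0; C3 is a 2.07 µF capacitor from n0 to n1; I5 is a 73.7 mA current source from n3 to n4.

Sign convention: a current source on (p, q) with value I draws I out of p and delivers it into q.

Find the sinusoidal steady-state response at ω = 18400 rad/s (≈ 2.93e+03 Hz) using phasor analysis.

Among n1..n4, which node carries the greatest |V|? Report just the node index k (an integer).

MNA unknowns: 4 node voltages V₁..V_4
I1: z[4]−=0.042, z[2]+=0.042
R1: Y=0.0002611+0.000j on G[0,2]
R2: Y=0.006410+0.000j on G[0,2]
R3: Y=0.03953+0.000j on G[1,2]
C1: Y=0.000+0.07802j on G[1,0]
R4: Y=0.006803+0.000j on G[4,1]
R5: Y=0.0001818+0.000j on G[4,3]
L1: Y=0.000-0.2938j on G[4,2]
L2: Y=0.000-0.07455j on G[1,0]
I2: z[2]−=0.0115, z[3]+=0.0115
I3: z[1]−=1.59, z[0]+=1.59
C2: Y=0.000+0.003165j on G[0,3]
L3: Y=0.000-0.1571j on G[1,0]
R6: Y=0.03559+0.000j on G[4,0]
R7: Y=0.2532+0.000j on G[4,3]
I4: z[1]−=0.775, z[4]+=0.775
L4: Y=0.000-0.05763j on G[3,0]
C3: Y=0.000+0.03809j on G[0,1]
I5: z[3]−=0.0737, z[4]+=0.0737
solve → V1=-4.419-15.55j, V2=8.046-4.792j, V3=6.800-1.574j, V4=6.707-3.036j

1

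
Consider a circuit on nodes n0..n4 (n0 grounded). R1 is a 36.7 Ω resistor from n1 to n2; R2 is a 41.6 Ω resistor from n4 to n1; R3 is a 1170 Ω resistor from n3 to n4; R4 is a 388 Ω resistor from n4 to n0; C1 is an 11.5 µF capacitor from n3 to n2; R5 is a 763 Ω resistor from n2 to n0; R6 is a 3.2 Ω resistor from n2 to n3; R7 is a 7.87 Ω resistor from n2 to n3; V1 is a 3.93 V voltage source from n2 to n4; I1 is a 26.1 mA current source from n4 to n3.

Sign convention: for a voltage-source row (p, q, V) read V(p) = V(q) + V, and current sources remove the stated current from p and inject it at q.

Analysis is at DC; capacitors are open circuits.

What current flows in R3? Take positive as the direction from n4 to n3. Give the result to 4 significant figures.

Apply KCL at each of the 4 non-ground nodes and solve the resulting linear system.
Node n1: branches {R1, R2} → V_1 = 0.7632
Node n2: branches {R1, C1, R5, R6, R7, V1} → V_2 = 2.605
Node n3: branches {R3, C1, R6, R7, I1} → V_3 = 2.657
Node n4: branches {R2, R3, R4, V1, I1} → V_4 = -1.325
Source currents: i(V1)=-0.03091

-0.003403 A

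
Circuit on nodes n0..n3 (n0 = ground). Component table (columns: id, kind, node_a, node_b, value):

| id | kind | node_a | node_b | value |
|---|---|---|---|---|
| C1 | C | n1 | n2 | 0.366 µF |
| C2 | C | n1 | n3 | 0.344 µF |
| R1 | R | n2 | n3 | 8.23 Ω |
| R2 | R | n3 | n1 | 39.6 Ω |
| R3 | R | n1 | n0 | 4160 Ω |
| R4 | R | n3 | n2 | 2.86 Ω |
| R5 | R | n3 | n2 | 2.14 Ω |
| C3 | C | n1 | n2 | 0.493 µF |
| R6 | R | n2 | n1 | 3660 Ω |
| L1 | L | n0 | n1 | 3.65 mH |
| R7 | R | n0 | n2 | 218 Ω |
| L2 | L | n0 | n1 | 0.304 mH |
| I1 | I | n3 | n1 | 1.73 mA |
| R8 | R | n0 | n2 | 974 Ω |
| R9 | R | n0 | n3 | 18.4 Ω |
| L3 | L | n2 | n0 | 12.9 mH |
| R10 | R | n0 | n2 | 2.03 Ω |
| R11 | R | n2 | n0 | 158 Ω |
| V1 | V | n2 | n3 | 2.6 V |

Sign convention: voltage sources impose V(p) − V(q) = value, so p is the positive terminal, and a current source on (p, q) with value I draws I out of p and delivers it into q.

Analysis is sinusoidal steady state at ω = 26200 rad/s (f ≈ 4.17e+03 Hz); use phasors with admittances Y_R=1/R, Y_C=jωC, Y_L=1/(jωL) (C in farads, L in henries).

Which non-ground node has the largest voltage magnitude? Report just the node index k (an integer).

Apply KCL at each of the 3 non-ground nodes and solve the resulting linear system.
Node n1: branches {C1, C2, R2, R3, C3, R6, L1, L2, I1} → V_1 = -0.01633-0.5149j
Node n2: branches {C1, R1, R4, R5, C3, R6, R7, R8, L3, R10, R11, V1} → V_2 = 0.3781-0.001751j
Node n3: branches {C2, R1, R2, R4, R5, I1, R9, V1} → V_3 = -2.222-0.001751j
Source currents: i(V1)=-2.619-0.007016j

3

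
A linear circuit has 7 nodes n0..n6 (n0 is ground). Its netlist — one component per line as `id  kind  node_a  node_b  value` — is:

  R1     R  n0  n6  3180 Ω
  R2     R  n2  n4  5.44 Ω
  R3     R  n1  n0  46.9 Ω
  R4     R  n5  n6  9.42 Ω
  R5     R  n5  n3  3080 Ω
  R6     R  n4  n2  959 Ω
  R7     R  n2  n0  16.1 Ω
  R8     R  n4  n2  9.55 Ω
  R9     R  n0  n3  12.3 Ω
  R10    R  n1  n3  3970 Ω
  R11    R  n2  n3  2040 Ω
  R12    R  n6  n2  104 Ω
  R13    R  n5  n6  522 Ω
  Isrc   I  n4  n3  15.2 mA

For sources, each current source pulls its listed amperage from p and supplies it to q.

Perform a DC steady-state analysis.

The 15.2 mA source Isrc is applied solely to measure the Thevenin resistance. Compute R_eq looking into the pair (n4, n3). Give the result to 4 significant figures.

R_eq = 31.12 Ω

Element admittances at DC:
  Y(R1) = 0.0003145 S between n0,n6
  Y(R2) = 0.1838 S between n2,n4
  Y(R3) = 0.02132 S between n1,n0
  Y(R4) = 0.1062 S between n5,n6
  Y(R5) = 0.0003247 S between n5,n3
  Y(R6) = 0.001043 S between n4,n2
  Y(R7) = 0.06211 S between n2,n0
  Y(R8) = 0.1047 S between n4,n2
  Y(R9) = 0.08130 S between n0,n3
  Y(R10) = 0.0002519 S between n1,n3
  Y(R11) = 0.0004902 S between n2,n3
  Y(R12) = 0.009615 S between n6,n2
  Y(R13) = 0.001916 S between n5,n6
  Isrc: injects 0.0152 A into n3 (from n4)
Assemble and solve the 6×6 MNA system:
  V(n1)=0.002128  V(n2)=-0.2382  V(n3)=0.1823  V(n4)=-0.2907  V(n5)=-0.2164  V(n6)=-0.2176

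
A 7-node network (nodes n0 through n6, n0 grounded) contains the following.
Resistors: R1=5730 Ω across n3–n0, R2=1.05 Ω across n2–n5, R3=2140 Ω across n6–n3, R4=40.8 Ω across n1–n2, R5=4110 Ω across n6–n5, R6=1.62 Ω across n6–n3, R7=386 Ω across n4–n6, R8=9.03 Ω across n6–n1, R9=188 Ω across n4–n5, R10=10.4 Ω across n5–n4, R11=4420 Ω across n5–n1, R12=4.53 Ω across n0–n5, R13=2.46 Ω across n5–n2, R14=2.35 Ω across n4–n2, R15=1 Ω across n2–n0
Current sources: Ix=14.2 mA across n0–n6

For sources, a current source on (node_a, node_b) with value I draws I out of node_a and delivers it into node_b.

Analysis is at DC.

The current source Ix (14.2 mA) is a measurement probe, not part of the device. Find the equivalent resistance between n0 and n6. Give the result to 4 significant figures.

MNA unknowns: 6 node voltages V₁..V_6
R1: Y=0.0001745 on G[3,0]
R2: Y=0.9524 on G[2,5]
R3: Y=0.0004673 on G[6,3]
R4: Y=0.02451 on G[1,2]
R5: Y=0.0002433 on G[6,5]
R6: Y=0.6173 on G[6,3]
R7: Y=0.002591 on G[4,6]
R8: Y=0.1107 on G[6,1]
R9: Y=0.005319 on G[4,5]
R10: Y=0.09615 on G[5,4]
R11: Y=0.0002262 on G[5,1]
R12: Y=0.2208 on G[0,5]
R13: Y=0.4065 on G[5,2]
R14: Y=0.4255 on G[4,2]
R15: Y=1.000 on G[2,0]
Ix: z[0]−=0.0142, z[6]+=0.0142
solve → V1=0.5116, V2=0.01176, V3=0.6231, V4=0.01452, V5=0.01054, V6=0.6233

R_eq = 43.89 Ω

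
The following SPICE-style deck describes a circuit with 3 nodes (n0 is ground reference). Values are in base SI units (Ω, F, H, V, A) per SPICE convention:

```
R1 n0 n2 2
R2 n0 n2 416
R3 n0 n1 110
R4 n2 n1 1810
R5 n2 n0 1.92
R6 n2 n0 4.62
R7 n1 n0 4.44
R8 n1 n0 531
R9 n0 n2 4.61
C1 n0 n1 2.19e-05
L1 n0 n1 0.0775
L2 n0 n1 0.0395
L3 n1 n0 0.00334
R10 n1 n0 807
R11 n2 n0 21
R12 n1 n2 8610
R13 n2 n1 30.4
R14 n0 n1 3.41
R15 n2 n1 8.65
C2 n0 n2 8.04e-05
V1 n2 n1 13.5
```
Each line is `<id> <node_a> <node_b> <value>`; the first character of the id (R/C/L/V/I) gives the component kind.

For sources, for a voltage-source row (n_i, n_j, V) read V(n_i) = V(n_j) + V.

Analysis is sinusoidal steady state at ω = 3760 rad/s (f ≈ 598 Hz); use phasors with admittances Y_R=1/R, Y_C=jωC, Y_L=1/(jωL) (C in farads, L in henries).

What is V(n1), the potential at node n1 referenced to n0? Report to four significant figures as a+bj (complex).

MNA unknowns: 2 node voltages V₁..V_2 plus 1 source current (V1)
R1: Y=0.5000+0.000j on G[0,2]
R2: Y=0.002404+0.000j on G[0,2]
R3: Y=0.009091+0.000j on G[0,1]
R4: Y=0.0005525+0.000j on G[2,1]
R5: Y=0.5208+0.000j on G[2,0]
R6: Y=0.2165+0.000j on G[2,0]
R7: Y=0.2252+0.000j on G[1,0]
R8: Y=0.001883+0.000j on G[1,0]
R9: Y=0.2169+0.000j on G[0,2]
C1: Y=0.000+0.08234j on G[0,1]
L1: Y=0.000-0.003432j on G[0,1]
L2: Y=0.000-0.006733j on G[0,1]
L3: Y=0.000-0.07963j on G[1,0]
R10: Y=0.001239+0.000j on G[1,0]
R11: Y=0.04762+0.000j on G[2,0]
R12: Y=0.0001161+0.000j on G[1,2]
R13: Y=0.03289+0.000j on G[2,1]
R14: Y=0.2933+0.000j on G[0,1]
R15: Y=0.1156+0.000j on G[2,1]
C2: Y=0.000+0.3023j on G[0,2]
V1: row V2−V1=13.5, i_V1 at 2,1
solve → V1=-10.06-0.5481j, V2=3.441-0.5481j
aux → i_V1=-7.356-0.2159j

-10.06-0.5481j V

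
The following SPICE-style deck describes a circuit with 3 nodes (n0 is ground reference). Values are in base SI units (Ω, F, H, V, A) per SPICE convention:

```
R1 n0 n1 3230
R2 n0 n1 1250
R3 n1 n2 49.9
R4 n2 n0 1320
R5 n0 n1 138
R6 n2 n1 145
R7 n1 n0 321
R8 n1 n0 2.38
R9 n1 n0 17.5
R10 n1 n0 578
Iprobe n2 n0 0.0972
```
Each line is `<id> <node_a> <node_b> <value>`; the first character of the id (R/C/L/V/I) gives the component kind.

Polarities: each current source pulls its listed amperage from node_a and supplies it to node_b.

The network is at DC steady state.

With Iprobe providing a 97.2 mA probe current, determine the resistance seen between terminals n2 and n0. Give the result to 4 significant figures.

Element admittances at DC:
  Y(R1) = 0.0003096 S between n0,n1
  Y(R2) = 0.0008000 S between n0,n1
  Y(R3) = 0.02004 S between n1,n2
  Y(R4) = 0.0007576 S between n2,n0
  Y(R5) = 0.007246 S between n0,n1
  Y(R6) = 0.006897 S between n2,n1
  Y(R7) = 0.003115 S between n1,n0
  Y(R8) = 0.4202 S between n1,n0
  Y(R9) = 0.05714 S between n1,n0
  Y(R10) = 0.001730 S between n1,n0
  Iprobe: injects 0.0972 A into n0 (from n2)
Assemble and solve the 2×2 MNA system:
  V(n1)=-0.1925  V(n2)=-3.697

R_eq = 38.03 Ω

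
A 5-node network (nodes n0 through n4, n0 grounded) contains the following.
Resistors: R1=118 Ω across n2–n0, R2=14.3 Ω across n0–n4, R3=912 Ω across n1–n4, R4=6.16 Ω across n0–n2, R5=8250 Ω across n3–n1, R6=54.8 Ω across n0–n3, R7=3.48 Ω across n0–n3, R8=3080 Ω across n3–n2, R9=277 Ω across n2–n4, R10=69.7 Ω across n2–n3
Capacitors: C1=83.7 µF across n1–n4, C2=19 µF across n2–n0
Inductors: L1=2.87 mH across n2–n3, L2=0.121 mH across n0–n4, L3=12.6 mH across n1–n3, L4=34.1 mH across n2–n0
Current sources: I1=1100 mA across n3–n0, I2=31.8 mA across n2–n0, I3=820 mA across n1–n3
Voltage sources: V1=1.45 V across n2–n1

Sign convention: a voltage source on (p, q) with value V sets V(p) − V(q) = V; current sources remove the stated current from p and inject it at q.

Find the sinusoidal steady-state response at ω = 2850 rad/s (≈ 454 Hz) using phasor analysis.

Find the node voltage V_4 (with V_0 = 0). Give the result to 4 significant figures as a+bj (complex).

Element admittances at ω=2850 rad/s:
  Y(R1) = 0.008475+0.000j S between n2,n0
  Y(C1) = 0.000+0.2385j S between n1,n4
  Y(R2) = 0.06993+0.000j S between n0,n4
  Y(L1) = 0.000-0.1223j S between n2,n3
  I1: injects 1.1 A into n0 (from n3)
  Y(L2) = 0.000-2.900j S between n0,n4
  Y(R3) = 0.001096+0.000j S between n1,n4
  I2: injects 0.0318 A into n0 (from n2)
  Y(R4) = 0.1623+0.000j S between n0,n2
  Y(R5) = 0.0001212+0.000j S between n3,n1
  Y(R6) = 0.01825+0.000j S between n0,n3
  Y(R7) = 0.2874+0.000j S between n0,n3
  Y(L3) = 0.000-0.02785j S between n1,n3
  I3: injects 0.82 A into n3 (from n1)
  Y(R8) = 0.0003247+0.000j S between n3,n2
  Y(R9) = 0.003610+0.000j S between n2,n4
  Y(L4) = 0.000-0.01029j S between n2,n0
  Y(C2) = 0.000+0.05415j S between n2,n0
  Y(R10) = 0.01435+0.000j S between n2,n3
  V1: constraint V(n2)−V(n1) = 1.45
Assemble and solve the 5×5 MNA system:
  V(n1)=-2.824+2.921j  V(n2)=-1.374+2.921j  V(n3)=0.005583+0.9071j  V(n4)=0.2403-0.2716j
  i(V1)=0.1108-0.6484j

0.2403-0.2716j V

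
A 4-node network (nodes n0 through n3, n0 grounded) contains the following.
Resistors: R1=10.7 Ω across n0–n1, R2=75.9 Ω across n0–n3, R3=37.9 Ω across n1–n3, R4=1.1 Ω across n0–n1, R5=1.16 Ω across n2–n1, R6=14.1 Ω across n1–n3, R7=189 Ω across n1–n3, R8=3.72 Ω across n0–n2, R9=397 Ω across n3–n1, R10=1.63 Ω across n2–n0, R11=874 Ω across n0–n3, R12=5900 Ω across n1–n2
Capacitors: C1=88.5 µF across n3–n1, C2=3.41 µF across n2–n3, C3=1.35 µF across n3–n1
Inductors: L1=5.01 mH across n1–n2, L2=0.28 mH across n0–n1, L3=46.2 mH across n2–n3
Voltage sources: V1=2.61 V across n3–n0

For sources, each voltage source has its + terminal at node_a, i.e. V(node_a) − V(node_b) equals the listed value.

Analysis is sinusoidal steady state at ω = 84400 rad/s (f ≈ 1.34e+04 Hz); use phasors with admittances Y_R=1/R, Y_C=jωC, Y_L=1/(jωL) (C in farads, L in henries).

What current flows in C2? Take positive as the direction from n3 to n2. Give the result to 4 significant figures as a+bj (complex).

Element admittances at ω=84400 rad/s:
  Y(R1) = 0.09346+0.000j S between n0,n1
  Y(R2) = 0.01318+0.000j S between n0,n3
  Y(R3) = 0.02639+0.000j S between n1,n3
  Y(R4) = 0.9091+0.000j S between n0,n1
  Y(R5) = 0.8621+0.000j S between n2,n1
  Y(R6) = 0.07092+0.000j S between n1,n3
  Y(C1) = 0.000+7.469j S between n3,n1
  Y(R7) = 0.005291+0.000j S between n1,n3
  Y(L1) = 0.000-0.002365j S between n1,n2
  Y(C2) = 0.000+0.2878j S between n2,n3
  Y(L2) = 0.000-0.04232j S between n0,n1
  Y(R8) = 0.2688+0.000j S between n0,n2
  Y(L3) = 0.000-0.0002565j S between n2,n3
  Y(C3) = 0.000+0.1139j S between n3,n1
  Y(R9) = 0.002519+0.000j S between n3,n1
  Y(R10) = 0.6135+0.000j S between n2,n0
  Y(R11) = 0.001144+0.000j S between n0,n3
  Y(R12) = 0.0001695+0.000j S between n1,n2
  V1: constraint V(n3)−V(n0) = 2.61
Assemble and solve the 4×4 MNA system:
  V(n1)=2.551+0.4775j  V(n2)=1.334+0.4446j  V(n3)=2.610+0.000j
  i(V1)=-3.792-0.7631j

0.1280+0.3672j A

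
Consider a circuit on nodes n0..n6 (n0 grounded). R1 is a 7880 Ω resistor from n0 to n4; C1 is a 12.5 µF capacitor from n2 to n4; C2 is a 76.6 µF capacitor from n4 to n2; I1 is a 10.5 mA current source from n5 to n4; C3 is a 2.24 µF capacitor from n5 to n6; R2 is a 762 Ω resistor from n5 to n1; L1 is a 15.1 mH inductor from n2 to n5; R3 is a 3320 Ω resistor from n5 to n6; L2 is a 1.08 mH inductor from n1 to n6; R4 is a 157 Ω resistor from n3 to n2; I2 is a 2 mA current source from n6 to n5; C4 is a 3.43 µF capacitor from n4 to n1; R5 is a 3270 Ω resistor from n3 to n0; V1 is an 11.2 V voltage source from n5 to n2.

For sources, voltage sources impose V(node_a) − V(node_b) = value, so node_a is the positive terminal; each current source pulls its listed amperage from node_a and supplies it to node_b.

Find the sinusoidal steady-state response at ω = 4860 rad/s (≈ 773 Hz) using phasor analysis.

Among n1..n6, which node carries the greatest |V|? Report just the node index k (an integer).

Apply KCL at each of the 6 non-ground nodes and solve the resulting linear system.
Node n1: branches {R2, L2, C4} → V_1 = 4.652-0.3151j
Node n2: branches {C1, C2, L1, R4, V1} → V_2 = -0.05287+0.01073j
Node n3: branches {R4, R5} → V_3 = -0.05044+0.01024j
Node n4: branches {R1, C1, C2, I1, C4} → V_4 = 0.1216-0.02467j
Node n5: branches {I1, C3, R2, L1, R3, I2, V1} → V_5 = 11.15+0.01073j
Node n6: branches {C3, R3, L2, I2} → V_6 = 4.258-0.3344j
Source currents: i(V1)=-0.01534+0.07709j

5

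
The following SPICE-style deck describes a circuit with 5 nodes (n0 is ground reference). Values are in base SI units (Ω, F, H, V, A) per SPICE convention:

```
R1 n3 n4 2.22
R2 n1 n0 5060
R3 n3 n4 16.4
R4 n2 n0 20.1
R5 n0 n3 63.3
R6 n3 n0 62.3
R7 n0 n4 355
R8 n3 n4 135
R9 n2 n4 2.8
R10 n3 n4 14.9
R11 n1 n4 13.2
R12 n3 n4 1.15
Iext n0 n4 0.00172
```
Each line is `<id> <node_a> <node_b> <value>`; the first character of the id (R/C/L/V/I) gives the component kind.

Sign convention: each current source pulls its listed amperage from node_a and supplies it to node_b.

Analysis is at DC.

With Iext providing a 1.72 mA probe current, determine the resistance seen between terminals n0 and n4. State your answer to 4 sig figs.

R_eq = 12.85 Ω

Apply KCL at each of the 4 non-ground nodes and solve the resulting linear system.
Node n1: branches {R2, R11} → V_1 = 0.02204
Node n2: branches {R4, R9} → V_2 = 0.01939
Node n3: branches {R1, R3, R5, R6, R8, R10, R12} → V_3 = 0.02162
Node n4: branches {R1, R3, R7, R8, R9, R10, R11, R12, Iext} → V_4 = 0.02209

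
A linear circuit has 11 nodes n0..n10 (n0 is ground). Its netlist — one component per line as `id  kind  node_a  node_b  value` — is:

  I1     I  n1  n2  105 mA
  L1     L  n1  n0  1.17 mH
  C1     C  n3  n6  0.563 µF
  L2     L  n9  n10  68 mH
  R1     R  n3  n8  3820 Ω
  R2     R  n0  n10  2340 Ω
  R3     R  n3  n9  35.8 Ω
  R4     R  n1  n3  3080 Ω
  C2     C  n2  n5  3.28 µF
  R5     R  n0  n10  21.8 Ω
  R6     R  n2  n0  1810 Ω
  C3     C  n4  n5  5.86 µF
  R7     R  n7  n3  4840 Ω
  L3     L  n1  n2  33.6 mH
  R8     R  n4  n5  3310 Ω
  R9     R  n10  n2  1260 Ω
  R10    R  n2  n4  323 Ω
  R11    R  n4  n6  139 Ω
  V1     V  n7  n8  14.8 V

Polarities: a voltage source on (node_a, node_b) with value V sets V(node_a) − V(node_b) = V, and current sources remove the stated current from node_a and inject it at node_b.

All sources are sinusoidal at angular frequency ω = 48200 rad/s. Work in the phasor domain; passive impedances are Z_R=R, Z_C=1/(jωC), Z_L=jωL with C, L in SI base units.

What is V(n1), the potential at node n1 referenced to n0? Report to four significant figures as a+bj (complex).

1.100-4.105j V

MNA unknowns: 10 node voltages V₁..V_10 plus 1 source current (V1)
I1: z[1]−=0.105, z[2]+=0.105
L1: Y=0.000-0.01773j on G[1,0]
C1: Y=0.000+0.02714j on G[3,6]
L2: Y=0.000-0.0003051j on G[9,10]
R1: Y=0.0002618+0.000j on G[3,8]
R2: Y=0.0004274+0.000j on G[0,10]
R3: Y=0.02793+0.000j on G[3,9]
R4: Y=0.0003247+0.000j on G[1,3]
C2: Y=0.000+0.1581j on G[2,5]
R5: Y=0.04587+0.000j on G[0,10]
R6: Y=0.0005525+0.000j on G[2,0]
C3: Y=0.000+0.2825j on G[4,5]
R7: Y=0.0002066+0.000j on G[7,3]
L3: Y=0.000-0.0006175j on G[1,2]
R8: Y=0.0003021+0.000j on G[4,5]
R9: Y=0.0007937+0.000j on G[10,2]
R10: Y=0.003096+0.000j on G[2,4]
R11: Y=0.007194+0.000j on G[4,6]
V1: row V7−V8=14.8, i_V1 at 7,8
solve → V1=1.100-4.105j, V2=48.64+24.63j, V3=45.67+26.20j, V4=48.67+24.85j, V5=48.66+24.77j, V6=45.53+25.37j, V7=53.94+26.20j, V8=39.14+26.20j, V9=45.38+26.69j, V10=0.9917+0.1275j
aux → i_V1=-0.001709+0.000j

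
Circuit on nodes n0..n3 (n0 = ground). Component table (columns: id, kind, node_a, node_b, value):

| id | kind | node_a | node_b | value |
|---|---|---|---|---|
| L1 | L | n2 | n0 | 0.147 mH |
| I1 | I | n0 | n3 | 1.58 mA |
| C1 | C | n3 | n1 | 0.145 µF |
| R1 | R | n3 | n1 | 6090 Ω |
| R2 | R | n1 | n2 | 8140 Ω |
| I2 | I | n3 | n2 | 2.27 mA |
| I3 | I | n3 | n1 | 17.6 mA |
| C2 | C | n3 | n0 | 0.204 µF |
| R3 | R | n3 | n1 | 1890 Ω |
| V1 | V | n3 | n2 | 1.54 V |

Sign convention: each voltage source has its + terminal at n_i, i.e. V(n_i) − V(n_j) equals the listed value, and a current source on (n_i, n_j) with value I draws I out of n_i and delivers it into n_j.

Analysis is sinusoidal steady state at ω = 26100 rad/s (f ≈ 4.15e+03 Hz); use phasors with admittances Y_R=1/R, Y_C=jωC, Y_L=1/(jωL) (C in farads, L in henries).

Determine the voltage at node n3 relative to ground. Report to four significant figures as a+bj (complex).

Apply KCL at each of the 3 non-ground nodes and solve the resulting linear system.
Node n1: branches {C1, R1, R2, I3, R3} → V_1 = 2.520-4.390j
Node n2: branches {L1, R2, I2, V1} → V_2 = 0.03212+0.006188j
Node n3: branches {I1, C1, R1, I2, I3, C2, R3, V1} → V_3 = 1.572+0.006188j
Source currents: i(V1)=-0.0009627-0.007831j

1.572+0.006188j V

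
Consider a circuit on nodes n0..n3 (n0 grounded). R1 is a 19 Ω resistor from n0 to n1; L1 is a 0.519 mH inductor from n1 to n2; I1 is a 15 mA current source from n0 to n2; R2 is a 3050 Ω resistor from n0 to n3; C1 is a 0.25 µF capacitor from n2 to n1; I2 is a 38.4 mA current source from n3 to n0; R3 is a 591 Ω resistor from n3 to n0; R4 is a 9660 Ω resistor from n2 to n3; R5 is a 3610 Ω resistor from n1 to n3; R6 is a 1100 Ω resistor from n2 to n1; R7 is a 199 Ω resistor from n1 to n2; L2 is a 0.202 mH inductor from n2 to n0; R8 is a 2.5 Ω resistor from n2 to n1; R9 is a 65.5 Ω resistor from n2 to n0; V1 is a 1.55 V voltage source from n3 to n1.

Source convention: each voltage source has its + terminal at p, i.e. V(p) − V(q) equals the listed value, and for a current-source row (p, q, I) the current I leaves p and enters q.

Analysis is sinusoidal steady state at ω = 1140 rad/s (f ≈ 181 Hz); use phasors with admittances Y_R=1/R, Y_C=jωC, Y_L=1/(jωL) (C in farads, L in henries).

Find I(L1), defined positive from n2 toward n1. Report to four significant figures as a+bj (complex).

0.03871-0.01088j A

MNA unknowns: 3 node voltages V₁..V_3 plus 1 source current (V1)
R1: Y=0.05263+0.000j on G[0,1]
L1: Y=0.000-1.690j on G[1,2]
I1: z[0]−=0.015, z[2]+=0.015
R2: Y=0.0003279+0.000j on G[0,3]
C1: Y=0.000+0.0002850j on G[2,1]
I2: z[3]−=0.0384, z[0]+=0.0384
R3: Y=0.001692+0.000j on G[3,0]
R4: Y=0.0001035+0.000j on G[2,3]
R5: Y=0.0002770+0.000j on G[1,3]
R6: Y=0.0009091+0.000j on G[2,1]
R7: Y=0.005025+0.000j on G[1,2]
L2: Y=0.000-4.343j on G[2,0]
R8: Y=0.4000+0.000j on G[2,1]
R9: Y=0.01527+0.000j on G[2,0]
V1: row V3−V1=1.55, i_V1 at 3,1
solve → V1=-0.006824-0.02893j, V2=-0.0003852-0.006022j, V3=1.543-0.02893j
aux → i_V1=-0.04211+6.080e-05j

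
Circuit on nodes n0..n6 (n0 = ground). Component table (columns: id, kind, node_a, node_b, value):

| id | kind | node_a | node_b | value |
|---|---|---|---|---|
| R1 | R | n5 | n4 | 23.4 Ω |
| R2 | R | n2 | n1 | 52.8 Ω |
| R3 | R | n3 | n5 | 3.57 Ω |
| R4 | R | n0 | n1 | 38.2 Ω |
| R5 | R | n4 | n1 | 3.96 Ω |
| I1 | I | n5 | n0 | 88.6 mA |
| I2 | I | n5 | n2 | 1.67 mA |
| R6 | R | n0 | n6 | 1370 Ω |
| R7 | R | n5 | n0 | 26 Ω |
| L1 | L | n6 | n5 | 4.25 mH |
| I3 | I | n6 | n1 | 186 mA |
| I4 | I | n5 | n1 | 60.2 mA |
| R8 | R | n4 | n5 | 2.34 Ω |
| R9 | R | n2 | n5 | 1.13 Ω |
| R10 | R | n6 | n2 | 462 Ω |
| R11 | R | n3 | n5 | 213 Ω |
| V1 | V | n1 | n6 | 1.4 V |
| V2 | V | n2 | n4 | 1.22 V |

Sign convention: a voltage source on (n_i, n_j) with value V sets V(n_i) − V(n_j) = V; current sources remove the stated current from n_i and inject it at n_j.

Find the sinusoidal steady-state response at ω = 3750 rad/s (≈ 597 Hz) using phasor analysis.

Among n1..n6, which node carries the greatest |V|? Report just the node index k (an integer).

Element admittances at ω=3750 rad/s:
  Y(R1) = 0.04274+0.000j S between n5,n4
  Y(R2) = 0.01894+0.000j S between n2,n1
  Y(R3) = 0.2801+0.000j S between n3,n5
  Y(R4) = 0.02618+0.000j S between n0,n1
  Y(R5) = 0.2525+0.000j S between n4,n1
  I1: injects 0.0886 A into n0 (from n5)
  I2: injects 0.00167 A into n2 (from n5)
  Y(R6) = 0.0007299+0.000j S between n0,n6
  Y(R7) = 0.03846+0.000j S between n5,n0
  Y(L1) = 0.000-0.06275j S between n6,n5
  I3: injects 0.186 A into n1 (from n6)
  I4: injects 0.0602 A into n1 (from n5)
  Y(R8) = 0.4274+0.000j S between n4,n5
  Y(R9) = 0.8850+0.000j S between n2,n5
  Y(R10) = 0.002165+0.000j S between n6,n2
  Y(R11) = 0.004695+0.000j S between n3,n5
  V1: constraint V(n1)−V(n6) = 1.4
  V2: constraint V(n2)−V(n4) = 1.22
Assemble and solve the 8×8 MNA system:
  V(n1)=-1.424-0.2340j  V(n2)=-0.7643+0.09690j  V(n3)=-1.281+0.1637j  V(n4)=-1.984+0.09690j  V(n5)=-1.281+0.1637j  V(n6)=-2.824-0.2340j
  i(V1)=0.1545+0.09596j  i(V2)=-0.4722+0.05215j

6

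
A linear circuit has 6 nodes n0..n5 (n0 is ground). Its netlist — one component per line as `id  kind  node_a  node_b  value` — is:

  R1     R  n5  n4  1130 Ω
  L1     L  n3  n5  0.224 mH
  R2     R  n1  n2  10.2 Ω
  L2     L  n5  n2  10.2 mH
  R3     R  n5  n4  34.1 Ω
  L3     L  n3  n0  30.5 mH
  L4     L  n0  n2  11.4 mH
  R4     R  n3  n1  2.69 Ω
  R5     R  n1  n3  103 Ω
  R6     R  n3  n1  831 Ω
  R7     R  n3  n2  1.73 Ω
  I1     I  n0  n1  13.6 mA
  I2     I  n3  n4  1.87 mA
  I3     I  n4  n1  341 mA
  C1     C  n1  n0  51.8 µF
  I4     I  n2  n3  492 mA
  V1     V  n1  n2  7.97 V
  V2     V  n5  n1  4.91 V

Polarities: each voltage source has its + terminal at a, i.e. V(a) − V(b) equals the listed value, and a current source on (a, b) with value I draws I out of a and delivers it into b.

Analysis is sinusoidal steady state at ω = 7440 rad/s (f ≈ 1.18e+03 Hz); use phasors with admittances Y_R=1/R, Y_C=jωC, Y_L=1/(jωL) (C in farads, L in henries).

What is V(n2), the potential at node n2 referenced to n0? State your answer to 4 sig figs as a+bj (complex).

-8.245-0.08613j V

Apply KCL at each of the 5 non-ground nodes and solve the resulting linear system.
Node n1: branches {R2, R4, R5, R6, I1, I3, C1, V1, V2} → V_1 = -0.2747-0.08613j
Node n2: branches {R2, L2, L4, R7, I4, V1} → V_2 = -8.245-0.08613j
Node n3: branches {L1, L3, R4, R5, R6, R7, I2, I4} → V_3 = -1.961-4.215j
Node n4: branches {R1, R3, I2, I3} → V_4 = -6.590-0.08613j
Node n5: branches {R1, L1, L2, R3, V2} → V_5 = 4.635-0.08613j
Source currents: i(V1)=-3.922+2.654j, i(V2)=-2.817+4.128j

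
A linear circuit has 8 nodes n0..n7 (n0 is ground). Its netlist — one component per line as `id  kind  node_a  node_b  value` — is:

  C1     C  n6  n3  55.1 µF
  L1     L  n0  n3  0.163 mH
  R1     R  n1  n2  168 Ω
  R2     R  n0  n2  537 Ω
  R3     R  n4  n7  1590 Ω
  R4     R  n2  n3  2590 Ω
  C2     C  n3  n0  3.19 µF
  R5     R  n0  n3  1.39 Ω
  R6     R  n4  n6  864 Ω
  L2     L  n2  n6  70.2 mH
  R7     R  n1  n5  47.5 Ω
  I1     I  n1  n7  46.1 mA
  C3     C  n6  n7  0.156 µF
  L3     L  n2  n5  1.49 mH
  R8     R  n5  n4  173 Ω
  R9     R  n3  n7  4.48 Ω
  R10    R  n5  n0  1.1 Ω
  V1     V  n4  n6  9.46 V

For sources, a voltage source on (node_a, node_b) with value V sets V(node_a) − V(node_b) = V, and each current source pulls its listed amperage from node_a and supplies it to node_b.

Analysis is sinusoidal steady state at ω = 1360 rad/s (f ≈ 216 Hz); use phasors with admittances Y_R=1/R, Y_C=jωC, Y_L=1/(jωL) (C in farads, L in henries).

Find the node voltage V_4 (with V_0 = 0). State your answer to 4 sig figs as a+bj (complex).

9.368+0.9189j V

MNA unknowns: 7 node voltages V₁..V_7 plus 1 source current (V1)
C1: Y=0.000+0.07494j on G[6,3]
L1: Y=0.000-4.511j on G[0,3]
R1: Y=0.005952+0.000j on G[1,2]
R2: Y=0.001862+0.000j on G[0,2]
R3: Y=0.0006289+0.000j on G[4,7]
R4: Y=0.0003861+0.000j on G[2,3]
C2: Y=0.000+0.004338j on G[3,0]
R5: Y=0.7194+0.000j on G[0,3]
R6: Y=0.001157+0.000j on G[4,6]
L2: Y=0.000-0.01047j on G[2,6]
R7: Y=0.02105+0.000j on G[1,5]
I1: z[1]−=0.0461, z[7]+=0.0461
C3: Y=0.000+0.0002122j on G[6,7]
L3: Y=0.000-0.4935j on G[2,5]
R8: Y=0.005780+0.000j on G[5,4]
R9: Y=0.2232+0.000j on G[3,7]
R10: Y=0.9091+0.000j on G[5,0]
V1: row V4−V6=9.46, i_V1 at 4,6
solve → V1=-1.688+0.006753j, V2=0.01693+0.005766j, V3=0.0007810-0.004008j, V4=9.368+0.9189j, V5=0.01922+0.007031j, V6=-0.09153+0.9189j, V7=0.2322-0.001722j
aux → i_V1=-0.07074-0.005850j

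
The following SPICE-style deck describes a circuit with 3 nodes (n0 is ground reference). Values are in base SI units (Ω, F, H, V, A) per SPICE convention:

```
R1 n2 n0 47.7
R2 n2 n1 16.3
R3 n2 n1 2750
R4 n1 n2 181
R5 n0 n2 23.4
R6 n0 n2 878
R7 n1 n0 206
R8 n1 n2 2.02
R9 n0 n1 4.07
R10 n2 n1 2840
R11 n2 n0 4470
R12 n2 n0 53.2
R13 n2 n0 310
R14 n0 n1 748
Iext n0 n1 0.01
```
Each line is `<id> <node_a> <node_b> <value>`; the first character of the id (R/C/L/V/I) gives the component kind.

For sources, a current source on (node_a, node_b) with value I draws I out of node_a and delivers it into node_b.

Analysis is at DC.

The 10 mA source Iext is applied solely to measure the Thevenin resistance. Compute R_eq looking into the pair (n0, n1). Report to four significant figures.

MNA unknowns: 2 node voltages V₁..V_2
R1: Y=0.02096 on G[2,0]
R2: Y=0.06135 on G[2,1]
R3: Y=0.0003636 on G[2,1]
R4: Y=0.005525 on G[1,2]
R5: Y=0.04274 on G[0,2]
R6: Y=0.001139 on G[0,2]
R7: Y=0.004854 on G[1,0]
R8: Y=0.4950 on G[1,2]
R9: Y=0.2457 on G[0,1]
R10: Y=0.0003521 on G[2,1]
R11: Y=0.0002237 on G[2,0]
R12: Y=0.01880 on G[2,0]
R13: Y=0.003226 on G[2,0]
R14: Y=0.001337 on G[0,1]
Iext: z[0]−=0.01, z[1]+=0.01
solve → V1=0.03055, V2=0.02646

R_eq = 3.055 Ω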